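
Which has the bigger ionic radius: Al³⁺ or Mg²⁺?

Mg²⁺

Each ion has 10 electrons. The ranking follows nuclear charge in reverse — greater Z gives a smaller radius. Al³⁺ (Z=13), Mg²⁺ (Z=12).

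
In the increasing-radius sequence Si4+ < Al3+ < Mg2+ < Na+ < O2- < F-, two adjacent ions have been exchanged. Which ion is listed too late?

F-

Check each adjacent pair. O2- and F- are reversed: F- and O2- share 10 electrons; the higher nuclear charge on F (Z=9) contracts it more, so F- < O2-. No other neighbouring pair contradicts the periodic trends, so F- is the ion listed too late.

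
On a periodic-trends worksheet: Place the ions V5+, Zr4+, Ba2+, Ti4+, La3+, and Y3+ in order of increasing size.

V5+ < Ti4+ < Zr4+ < Y3+ < La3+ < Ba2+

First list Z and electron count for each: V5+ (Z=23, 18 e⁻), Ti4+ (Z=22, 18 e⁻), Zr4+ (Z=40, 36 e⁻), Y3+ (Z=39, 36 e⁻), La3+ (Z=57, 54 e⁻), Ba2+ (Z=56, 54 e⁻). V5+ < Ti4+ (isoelectronic, higher Z=23 is smaller); Ti4+ < Zr4+ (same group, period 4 vs 5); Zr4+ < Y3+ (isoelectronic, higher Z=40 is smaller); Y3+ < La3+ (same group, 1 shell fewer); La3+ < Ba2+ (both 54 e⁻, Z=57>56).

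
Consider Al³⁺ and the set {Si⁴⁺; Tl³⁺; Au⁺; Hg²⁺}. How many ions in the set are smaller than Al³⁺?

1

Si⁴⁺ (Z=14, 10 e⁻), Al³⁺ (Z=13, 10 e⁻), Tl³⁺ (Z=81, 78 e⁻), Hg²⁺ (Z=80, 78 e⁻), Au⁺ (Z=79, 78 e⁻). Si⁴⁺ < Al³⁺ (isoelectronic, higher Z=14 is smaller); Al³⁺ < Tl³⁺ (same group, period 3 vs 6); Tl³⁺ < Hg²⁺ (isoelectronic, higher Z=81 is smaller); Hg²⁺ < Au⁺ (both 78 e⁻, Z=80>79).
Relative to Al³⁺, the ions that are smaller are Si⁴⁺. Count: 1.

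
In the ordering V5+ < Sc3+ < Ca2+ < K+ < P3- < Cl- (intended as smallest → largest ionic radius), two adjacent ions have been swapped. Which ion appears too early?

Compare adjacent ions: they are isoelectronic (18 e⁻) and Cl has more protons than P (17 vs 15), making Cl- smaller — yet in this increasing list P3- sits before Cl-. Nothing else is reversed, so P3- should move one place to the right.

P3-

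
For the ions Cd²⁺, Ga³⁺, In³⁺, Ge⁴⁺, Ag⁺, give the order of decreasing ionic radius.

Electron counts and nuclear charges: Ge⁴⁺ has 28 e⁻ (Z=32), Ga³⁺ has 28 e⁻ (Z=31), In³⁺ has 46 e⁻ (Z=49), Cd²⁺ has 46 e⁻ (Z=48), Ag⁺ has 46 e⁻ (Z=47). Ge⁴⁺ < Ga³⁺ (both 28 e⁻, Z=32>31); Ga³⁺ < In³⁺ (same group, period 4 vs 5); In³⁺ < Cd²⁺ (isoelectronic, higher Z=49 is smaller); Cd²⁺ < Ag⁺ (isoelectronic, higher Z=48 is smaller).

Ag⁺ > Cd²⁺ > In³⁺ > Ga³⁺ > Ge⁴⁺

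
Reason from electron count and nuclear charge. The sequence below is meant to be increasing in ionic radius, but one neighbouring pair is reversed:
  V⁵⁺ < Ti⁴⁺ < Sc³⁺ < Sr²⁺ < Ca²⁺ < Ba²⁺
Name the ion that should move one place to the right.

Scanning neighbour by neighbour, only Sr²⁺/Ca²⁺ violates a trend: same group and charge — period 4 sits above period 5, so Ca²⁺ is smaller. That makes Sr²⁺ the one sitting a position early relative to where it belongs.

Sr²⁺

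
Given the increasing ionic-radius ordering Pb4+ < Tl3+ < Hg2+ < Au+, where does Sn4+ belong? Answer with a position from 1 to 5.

Work out protons and electrons: Sn4+: 46 e⁻, Z=50, Pb4+: 78 e⁻, Z=82, Tl3+: 78 e⁻, Z=81, Hg2+: 78 e⁻, Z=80, Au+: 78 e⁻, Z=79. Sn4+ < Pb4+ (same group, period 5 vs 6); Pb4+ < Tl3+ (both 78 e⁻, Z=82>81); Tl3+ < Hg2+ (isoelectronic, higher Z=81 is smaller); Hg2+ < Au+ (both 78 e⁻, Z=80>79).
The complete sequence is Sn4+ < Pb4+ < Tl3+ < Hg2+ < Au+. Sn4+ sits at position 1.

1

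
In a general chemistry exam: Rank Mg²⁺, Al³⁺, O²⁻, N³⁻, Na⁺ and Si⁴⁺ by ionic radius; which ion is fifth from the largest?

Isoelectronic series (10 e⁻ each). Size is set by nuclear charge: more protons means a smaller ion. Si⁴⁺ (Z=14), Al³⁺ (Z=13), Mg²⁺ (Z=12), Na⁺ (Z=11), O²⁻ (Z=8), N³⁻ (Z=7).
That gives Si⁴⁺ < Al³⁺ < Mg²⁺ < Na⁺ < O²⁻ < N³⁻. From the largest end, number 5 is Al³⁺.

Al³⁺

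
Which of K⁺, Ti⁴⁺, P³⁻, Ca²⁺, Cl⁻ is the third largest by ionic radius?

Isoelectronic series (18 e⁻ each). Size is set by nuclear charge: more protons means a smaller ion. Ti⁴⁺ (Z=22), Ca²⁺ (Z=20), K⁺ (Z=19), Cl⁻ (Z=17), P³⁻ (Z=15).
So the order is Ti⁴⁺ < Ca²⁺ < K⁺ < Cl⁻ < P³⁻; the 3rd-largest ion is K⁺.

K⁺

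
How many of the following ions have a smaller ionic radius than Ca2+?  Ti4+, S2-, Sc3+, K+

All of these have 18 electrons (isoelectronic). With the same electron cloud, the ion with the most protons pulls it in tightest. Nuclear charges: Ti4+ (Z=22), Sc3+ (Z=21), Ca2+ (Z=20), K+ (Z=19), S2- (Z=16). Highest Z is smallest.
Placing each against Ca2+: smaller — Ti4+, Sc3+; larger — K+, S2-. That's 2.

2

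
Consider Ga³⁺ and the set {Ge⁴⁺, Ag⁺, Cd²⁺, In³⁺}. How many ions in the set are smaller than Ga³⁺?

1

Ge⁴⁺ (Z=32, 28 e⁻), Ga³⁺ (Z=31, 28 e⁻), In³⁺ (Z=49, 46 e⁻), Cd²⁺ (Z=48, 46 e⁻), Ag⁺ (Z=47, 46 e⁻). Ge⁴⁺ < Ga³⁺ (isoelectronic, higher Z=32 is smaller); Ga³⁺ < In³⁺ (same group, 1 shell fewer); In³⁺ < Cd²⁺ (both 46 e⁻, Z=49>48); Cd²⁺ < Ag⁺ (both 46 e⁻, Z=48>47).
Ordering all of them (including Ga³⁺) by radius gives Ge⁴⁺ < Ga³⁺ < In³⁺ < Cd²⁺ < Ag⁺. Count: 1.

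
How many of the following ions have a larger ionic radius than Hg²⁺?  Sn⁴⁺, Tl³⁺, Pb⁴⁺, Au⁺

Tabulating Z and e⁻: Sn⁴⁺ (Z=50, 46 e⁻), Pb⁴⁺ (Z=82, 78 e⁻), Tl³⁺ (Z=81, 78 e⁻), Hg²⁺ (Z=80, 78 e⁻), Au⁺ (Z=79, 78 e⁻). Sn⁴⁺ < Pb⁴⁺ (same group, period 5 vs 6); Pb⁴⁺ < Tl³⁺ (both 78 e⁻, Z=82>81); Tl³⁺ < Hg²⁺ (isoelectronic, higher Z=81 is smaller); Hg²⁺ < Au⁺ (isoelectronic, higher Z=80 is smaller).
Placing each against Hg²⁺: smaller — Sn⁴⁺, Pb⁴⁺, Tl³⁺; larger — Au⁺. That's 1.

1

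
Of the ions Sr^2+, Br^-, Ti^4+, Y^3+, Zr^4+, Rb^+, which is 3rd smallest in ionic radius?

Electron counts and nuclear charges: Ti^4+ has 18 e⁻ (Z=22), Zr^4+ has 36 e⁻ (Z=40), Y^3+ has 36 e⁻ (Z=39), Sr^2+ has 36 e⁻ (Z=38), Rb^+ has 36 e⁻ (Z=37), Br^- has 36 e⁻ (Z=35). Ti^4+ < Zr^4+ (same group, period 4 vs 5); Zr^4+ < Y^3+ (both 36 e⁻, Z=40>39); Y^3+ < Sr^2+ (both 36 e⁻, Z=39>38); Sr^2+ < Rb^+ (both 36 e⁻, Z=38>37); Rb^+ < Br^- (both 36 e⁻, Z=37>35).
Full ascending order: Ti^4+ < Zr^4+ < Y^3+ < Sr^2+ < Rb^+ < Br^-. Counting from the smallest, position 3 is Y^3+.

Y^3+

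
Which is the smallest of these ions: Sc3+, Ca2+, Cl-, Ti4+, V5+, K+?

Isoelectronic series (18 e⁻ each). Size is set by nuclear charge: more protons means a smaller ion. V5+ (Z=23), Ti4+ (Z=22), Sc3+ (Z=21), Ca2+ (Z=20), K+ (Z=19), Cl- (Z=17).

V5+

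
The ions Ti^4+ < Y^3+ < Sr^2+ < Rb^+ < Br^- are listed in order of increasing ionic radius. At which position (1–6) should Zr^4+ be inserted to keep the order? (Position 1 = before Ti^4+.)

Ti^4+ has 18 e⁻ (Z=22), Zr^4+ has 36 e⁻ (Z=40), Y^3+ has 36 e⁻ (Z=39), Sr^2+ has 36 e⁻ (Z=38), Rb^+ has 36 e⁻ (Z=37), Br^- has 36 e⁻ (Z=35). Ti^4+ < Zr^4+ (same group, 1 shell fewer); Zr^4+ < Y^3+ (both 36 e⁻, Z=40>39); Y^3+ < Sr^2+ (both 36 e⁻, Z=39>38); Sr^2+ < Rb^+ (both 36 e⁻, Z=38>37); Rb^+ < Br^- (isoelectronic, higher Z=37 is smaller).
Merged order: Ti^4+ < Zr^4+ < Y^3+ < Sr^2+ < Rb^+ < Br^- — Zr^4+ is number 2.

2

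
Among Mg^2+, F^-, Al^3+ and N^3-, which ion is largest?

N^3-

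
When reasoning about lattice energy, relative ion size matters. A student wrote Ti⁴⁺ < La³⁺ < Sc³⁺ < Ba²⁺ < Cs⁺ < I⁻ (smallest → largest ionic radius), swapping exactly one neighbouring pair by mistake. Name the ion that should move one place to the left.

Sc³⁺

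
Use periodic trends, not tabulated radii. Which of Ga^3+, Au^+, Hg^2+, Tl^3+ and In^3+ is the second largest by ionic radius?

Work out protons and electrons: Ga^3+ has 28 e⁻ (Z=31), In^3+ has 46 e⁻ (Z=49), Tl^3+ has 78 e⁻ (Z=81), Hg^2+ has 78 e⁻ (Z=80), Au^+ has 78 e⁻ (Z=79). Ga^3+ < In^3+ (same group, 1 shell fewer); In^3+ < Tl^3+ (same group, 1 shell fewer); Tl^3+ < Hg^2+ (both 78 e⁻, Z=81>80); Hg^2+ < Au^+ (isoelectronic, higher Z=80 is smaller).
Ordering: Ga^3+ < In^3+ < Tl^3+ < Hg^2+ < Au^+. The second largest is Hg^2+.

Hg^2+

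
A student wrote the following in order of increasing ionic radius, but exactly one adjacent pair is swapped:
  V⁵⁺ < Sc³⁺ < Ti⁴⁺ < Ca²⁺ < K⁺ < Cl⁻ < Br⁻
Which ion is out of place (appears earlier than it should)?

Sc³⁺

Check each adjacent pair. Sc³⁺ and Ti⁴⁺ are reversed: Ti⁴⁺ and Sc³⁺ share 18 electrons; the higher nuclear charge on Ti (Z=22) contracts it more, so Ti⁴⁺ < Sc³⁺. No other neighbouring pair contradicts the periodic trends, so Sc³⁺ is the ion listed too early.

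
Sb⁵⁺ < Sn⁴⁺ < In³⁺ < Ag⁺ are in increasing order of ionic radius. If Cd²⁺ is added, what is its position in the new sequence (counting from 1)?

4

All of these have 46 electrons (isoelectronic). With the same electron cloud, the ion with the most protons pulls it in tightest. Nuclear charges: Sb⁵⁺ (Z=51), Sn⁴⁺ (Z=50), In³⁺ (Z=49), Cd²⁺ (Z=48), Ag⁺ (Z=47). Highest Z is smallest.
Merged order: Sb⁵⁺ < Sn⁴⁺ < In³⁺ < Cd²⁺ < Ag⁺ — Cd²⁺ is number 4.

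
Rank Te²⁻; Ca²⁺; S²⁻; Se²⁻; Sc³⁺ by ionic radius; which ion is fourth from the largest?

Ca²⁺

Sc³⁺ (Z=21, 18 e⁻), Ca²⁺ (Z=20, 18 e⁻), S²⁻ (Z=16, 18 e⁻), Se²⁻ (Z=34, 36 e⁻), Te²⁻ (Z=52, 54 e⁻). Sc³⁺ < Ca²⁺ (isoelectronic, higher Z=21 is smaller); Ca²⁺ < S²⁻ (isoelectronic, higher Z=20 is smaller); S²⁻ < Se²⁻ (same group, period 3 vs 4); Se²⁻ < Te²⁻ (same group, period 4 vs 5).
Full ascending order: Sc³⁺ < Ca²⁺ < S²⁻ < Se²⁻ < Te²⁻. Counting from the largest, position 4 is Ca²⁺.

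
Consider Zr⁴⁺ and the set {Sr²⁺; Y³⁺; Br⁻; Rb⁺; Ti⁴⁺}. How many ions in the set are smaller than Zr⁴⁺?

1

Tabulating Z and e⁻: Ti⁴⁺ (Z=22, 18 e⁻), Zr⁴⁺ (Z=40, 36 e⁻), Y³⁺ (Z=39, 36 e⁻), Sr²⁺ (Z=38, 36 e⁻), Rb⁺ (Z=37, 36 e⁻), Br⁻ (Z=35, 36 e⁻). Ti⁴⁺ < Zr⁴⁺ (same group, 1 shell fewer); Zr⁴⁺ < Y³⁺ (isoelectronic, higher Z=40 is smaller); Y³⁺ < Sr²⁺ (isoelectronic, higher Z=39 is smaller); Sr²⁺ < Rb⁺ (isoelectronic, higher Z=38 is smaller); Rb⁺ < Br⁻ (isoelectronic, higher Z=37 is smaller).
Ordering all of them (including Zr⁴⁺) by radius gives Ti⁴⁺ < Zr⁴⁺ < Y³⁺ < Sr²⁺ < Rb⁺ < Br⁻. That's 1.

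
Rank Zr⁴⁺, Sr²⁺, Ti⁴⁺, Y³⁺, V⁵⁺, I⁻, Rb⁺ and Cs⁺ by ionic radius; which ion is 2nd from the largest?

Cs⁺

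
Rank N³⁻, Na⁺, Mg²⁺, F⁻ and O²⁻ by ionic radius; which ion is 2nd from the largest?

Isoelectronic series (10 e⁻ each). Size is set by nuclear charge: more protons means a smaller ion. Mg²⁺ (Z=12), Na⁺ (Z=11), F⁻ (Z=9), O²⁻ (Z=8), N³⁻ (Z=7).
Full ascending order: Mg²⁺ < Na⁺ < F⁻ < O²⁻ < N³⁻. Counting from the largest, position 2 is O²⁻.

O²⁻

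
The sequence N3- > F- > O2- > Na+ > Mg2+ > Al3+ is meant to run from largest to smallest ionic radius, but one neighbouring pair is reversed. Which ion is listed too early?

F-

The pair F-, O2- is the wrong way round — they are isoelectronic (10 e⁻) and F has more protons than O (9 vs 8), making F- smaller. All other adjacent pairs agree with periodic trends, so F- is the misplaced ion.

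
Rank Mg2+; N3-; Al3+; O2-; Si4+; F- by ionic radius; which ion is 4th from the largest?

All of these have 10 electrons (isoelectronic). With the same electron cloud, the ion with the most protons pulls it in tightest. Nuclear charges: Si4+ (Z=14), Al3+ (Z=13), Mg2+ (Z=12), F- (Z=9), O2- (Z=8), N3- (Z=7). Highest Z is smallest.
So the order is Si4+ < Al3+ < Mg2+ < F- < O2- < N3-; the 4th-largest ion is Mg2+.

Mg2+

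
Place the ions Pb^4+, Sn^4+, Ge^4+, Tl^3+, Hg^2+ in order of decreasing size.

Hg^2+ > Tl^3+ > Pb^4+ > Sn^4+ > Ge^4+

Ge^4+: 28 e⁻, Z=32, Sn^4+: 46 e⁻, Z=50, Pb^4+: 78 e⁻, Z=82, Tl^3+: 78 e⁻, Z=81, Hg^2+: 78 e⁻, Z=80. Ge^4+ < Sn^4+ (same group, 1 shell fewer); Sn^4+ < Pb^4+ (same group, period 5 vs 6); Pb^4+ < Tl^3+ (isoelectronic, higher Z=82 is smaller); Tl^3+ < Hg^2+ (isoelectronic, higher Z=81 is smaller).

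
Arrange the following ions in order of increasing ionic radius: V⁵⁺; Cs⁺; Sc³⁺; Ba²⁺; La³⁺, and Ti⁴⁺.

Electron counts and nuclear charges: V⁵⁺: 18 e⁻, Z=23, Ti⁴⁺: 18 e⁻, Z=22, Sc³⁺: 18 e⁻, Z=21, La³⁺: 54 e⁻, Z=57, Ba²⁺: 54 e⁻, Z=56, Cs⁺: 54 e⁻, Z=55. V⁵⁺ < Ti⁴⁺ (both 18 e⁻, Z=23>22); Ti⁴⁺ < Sc³⁺ (isoelectronic, higher Z=22 is smaller); Sc³⁺ < La³⁺ (same group, period 4 vs 6); La³⁺ < Ba²⁺ (isoelectronic, higher Z=57 is smaller); Ba²⁺ < Cs⁺ (both 54 e⁻, Z=56>55).

V⁵⁺ < Ti⁴⁺ < Sc³⁺ < La³⁺ < Ba²⁺ < Cs⁺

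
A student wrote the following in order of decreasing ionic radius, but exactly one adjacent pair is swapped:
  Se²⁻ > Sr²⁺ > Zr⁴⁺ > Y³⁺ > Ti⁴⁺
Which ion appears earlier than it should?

Scanning neighbour by neighbour, only Zr⁴⁺/Y³⁺ violates a trend: both have 36 electrons but Z(Zr)=40 > Z(Y)=39, so Zr⁴⁺ should be the smaller of the two. That makes Zr⁴⁺ the one sitting a position early relative to where it belongs.

Zr⁴⁺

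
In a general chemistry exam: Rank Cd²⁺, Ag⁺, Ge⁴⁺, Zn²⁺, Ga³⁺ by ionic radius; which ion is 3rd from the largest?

Ge⁴⁺: 28 e⁻, Z=32, Ga³⁺: 28 e⁻, Z=31, Zn²⁺: 28 e⁻, Z=30, Cd²⁺: 46 e⁻, Z=48, Ag⁺: 46 e⁻, Z=47. Ge⁴⁺ < Ga³⁺ (both 28 e⁻, Z=32>31); Ga³⁺ < Zn²⁺ (isoelectronic, higher Z=31 is smaller); Zn²⁺ < Cd²⁺ (same group, period 4 vs 5); Cd²⁺ < Ag⁺ (both 46 e⁻, Z=48>47).
Ordering: Ge⁴⁺ < Ga³⁺ < Zn²⁺ < Cd²⁺ < Ag⁺. The 3rd largest is Zn²⁺.

Zn²⁺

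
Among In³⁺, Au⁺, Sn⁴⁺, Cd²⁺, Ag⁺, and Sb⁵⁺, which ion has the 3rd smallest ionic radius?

In³⁺

Work out protons and electrons: Sb⁵⁺ has 46 e⁻ (Z=51), Sn⁴⁺ has 46 e⁻ (Z=50), In³⁺ has 46 e⁻ (Z=49), Cd²⁺ has 46 e⁻ (Z=48), Ag⁺ has 46 e⁻ (Z=47), Au⁺ has 78 e⁻ (Z=79). Sb⁵⁺ < Sn⁴⁺ (isoelectronic, higher Z=51 is smaller); Sn⁴⁺ < In³⁺ (both 46 e⁻, Z=50>49); In³⁺ < Cd²⁺ (isoelectronic, higher Z=49 is smaller); Cd²⁺ < Ag⁺ (both 46 e⁻, Z=48>47); Ag⁺ < Au⁺ (same group, period 5 vs 6).
That gives Sb⁵⁺ < Sn⁴⁺ < In³⁺ < Cd²⁺ < Ag⁺ < Au⁺. From the smallest end, number 3 is In³⁺.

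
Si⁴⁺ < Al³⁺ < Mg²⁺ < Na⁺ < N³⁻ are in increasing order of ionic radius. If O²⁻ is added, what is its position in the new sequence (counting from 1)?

Isoelectronic series (10 e⁻ each). Size is set by nuclear charge: more protons means a smaller ion. Si⁴⁺ (Z=14), Al³⁺ (Z=13), Mg²⁺ (Z=12), Na⁺ (Z=11), O²⁻ (Z=8), N³⁻ (Z=7).
Putting O²⁻ in gives Si⁴⁺ < Al³⁺ < Mg²⁺ < Na⁺ < O²⁻ < N³⁻; it lands at slot 5.

5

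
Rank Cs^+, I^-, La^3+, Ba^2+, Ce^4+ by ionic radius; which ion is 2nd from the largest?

Isoelectronic series (54 e⁻ each). Size is set by nuclear charge: more protons means a smaller ion. Ce^4+ (Z=58), La^3+ (Z=57), Ba^2+ (Z=56), Cs^+ (Z=55), I^- (Z=53).
That gives Ce^4+ < La^3+ < Ba^2+ < Cs^+ < I^-. From the largest end, number 2 is Cs^+.

Cs^+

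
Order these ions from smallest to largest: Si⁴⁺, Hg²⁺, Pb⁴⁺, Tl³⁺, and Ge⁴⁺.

Si⁴⁺ < Ge⁴⁺ < Pb⁴⁺ < Tl³⁺ < Hg²⁺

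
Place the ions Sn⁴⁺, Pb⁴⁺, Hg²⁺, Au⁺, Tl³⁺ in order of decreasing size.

Au⁺ > Hg²⁺ > Tl³⁺ > Pb⁴⁺ > Sn⁴⁺

Sn⁴⁺ (Z=50, 46 e⁻), Pb⁴⁺ (Z=82, 78 e⁻), Tl³⁺ (Z=81, 78 e⁻), Hg²⁺ (Z=80, 78 e⁻), Au⁺ (Z=79, 78 e⁻). Sn⁴⁺ < Pb⁴⁺ (same group, 1 shell fewer); Pb⁴⁺ < Tl³⁺ (isoelectronic, higher Z=82 is smaller); Tl³⁺ < Hg²⁺ (isoelectronic, higher Z=81 is smaller); Hg²⁺ < Au⁺ (isoelectronic, higher Z=80 is smaller).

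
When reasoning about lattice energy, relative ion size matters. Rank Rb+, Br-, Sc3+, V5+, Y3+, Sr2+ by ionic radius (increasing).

First list Z and electron count for each: V5+: 18 e⁻, Z=23, Sc3+: 18 e⁻, Z=21, Y3+: 36 e⁻, Z=39, Sr2+: 36 e⁻, Z=38, Rb+: 36 e⁻, Z=37, Br-: 36 e⁻, Z=35. V5+ < Sc3+ (both 18 e⁻, Z=23>21); Sc3+ < Y3+ (same group, period 4 vs 5); Y3+ < Sr2+ (isoelectronic, higher Z=39 is smaller); Sr2+ < Rb+ (both 36 e⁻, Z=38>37); Rb+ < Br- (isoelectronic, higher Z=37 is smaller).

V5+ < Sc3+ < Y3+ < Sr2+ < Rb+ < Br-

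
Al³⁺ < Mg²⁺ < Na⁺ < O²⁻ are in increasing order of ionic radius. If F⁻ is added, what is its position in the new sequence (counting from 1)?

4

Isoelectronic series (10 e⁻ each). Size is set by nuclear charge: more protons means a smaller ion. Al³⁺ (Z=13), Mg²⁺ (Z=12), Na⁺ (Z=11), F⁻ (Z=9), O²⁻ (Z=8).
Merged order: Al³⁺ < Mg²⁺ < Na⁺ < F⁻ < O²⁻ — F⁻ is number 4.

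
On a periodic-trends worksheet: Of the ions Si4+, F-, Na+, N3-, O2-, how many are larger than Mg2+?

All of these have 10 electrons (isoelectronic). With the same electron cloud, the ion with the most protons pulls it in tightest. Nuclear charges: Si4+ (Z=14), Mg2+ (Z=12), Na+ (Z=11), F- (Z=9), O2- (Z=8), N3- (Z=7). Highest Z is smallest.
Overall: Si4+ < Mg2+ < Na+ < F- < O2- < N3-. Mg2+ has 1 below it and 4 above. That's 4.

4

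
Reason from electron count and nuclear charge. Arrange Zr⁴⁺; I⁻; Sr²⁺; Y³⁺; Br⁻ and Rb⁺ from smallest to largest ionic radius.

Zr⁴⁺ < Y³⁺ < Sr²⁺ < Rb⁺ < Br⁻ < I⁻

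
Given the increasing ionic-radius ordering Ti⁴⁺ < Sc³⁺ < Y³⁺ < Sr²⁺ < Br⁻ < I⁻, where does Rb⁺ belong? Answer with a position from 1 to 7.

5

Tabulating Z and e⁻: Ti⁴⁺ has 18 e⁻ (Z=22), Sc³⁺ has 18 e⁻ (Z=21), Y³⁺ has 36 e⁻ (Z=39), Sr²⁺ has 36 e⁻ (Z=38), Rb⁺ has 36 e⁻ (Z=37), Br⁻ has 36 e⁻ (Z=35), I⁻ has 54 e⁻ (Z=53). Ti⁴⁺ < Sc³⁺ (both 18 e⁻, Z=22>21); Sc³⁺ < Y³⁺ (same group, 1 shell fewer); Y³⁺ < Sr²⁺ (isoelectronic, higher Z=39 is smaller); Sr²⁺ < Rb⁺ (isoelectronic, higher Z=38 is smaller); Rb⁺ < Br⁻ (both 36 e⁻, Z=37>35); Br⁻ < I⁻ (same group, period 4 vs 5).
Merged order: Ti⁴⁺ < Sc³⁺ < Y³⁺ < Sr²⁺ < Rb⁺ < Br⁻ < I⁻ — Rb⁺ is number 5.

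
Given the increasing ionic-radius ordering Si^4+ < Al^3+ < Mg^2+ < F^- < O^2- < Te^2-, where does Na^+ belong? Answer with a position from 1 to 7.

First list Z and electron count for each: Si^4+ has 10 e⁻ (Z=14), Al^3+ has 10 e⁻ (Z=13), Mg^2+ has 10 e⁻ (Z=12), Na^+ has 10 e⁻ (Z=11), F^- has 10 e⁻ (Z=9), O^2- has 10 e⁻ (Z=8), Te^2- has 54 e⁻ (Z=52). Si^4+ < Al^3+ (both 10 e⁻, Z=14>13); Al^3+ < Mg^2+ (isoelectronic, higher Z=13 is smaller); Mg^2+ < Na^+ (isoelectronic, higher Z=12 is smaller); Na^+ < F^- (isoelectronic, higher Z=11 is smaller); F^- < O^2- (isoelectronic, higher Z=9 is smaller); O^2- < Te^2- (same group, 3 shells fewer).
The complete sequence is Si^4+ < Al^3+ < Mg^2+ < Na^+ < F^- < O^2- < Te^2-. Na^+ sits at position 4.

4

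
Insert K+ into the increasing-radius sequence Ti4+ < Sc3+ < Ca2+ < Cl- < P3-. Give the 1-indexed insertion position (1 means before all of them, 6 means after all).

Each ion has 18 electrons. The ranking follows nuclear charge in reverse — greater Z gives a smaller radius. Ti4+ (Z=22), Sc3+ (Z=21), Ca2+ (Z=20), K+ (Z=19), Cl- (Z=17), P3- (Z=15).
The complete sequence is Ti4+ < Sc3+ < Ca2+ < K+ < Cl- < P3-. K+ sits at position 4.

4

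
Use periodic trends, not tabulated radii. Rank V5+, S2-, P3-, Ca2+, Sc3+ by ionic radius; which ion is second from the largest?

All of these have 18 electrons (isoelectronic). With the same electron cloud, the ion with the most protons pulls it in tightest. Nuclear charges: V5+ (Z=23), Sc3+ (Z=21), Ca2+ (Z=20), S2- (Z=16), P3- (Z=15). Highest Z is smallest.
Full ascending order: V5+ < Sc3+ < Ca2+ < S2- < P3-. Counting from the largest, position 2 is S2-.

S2-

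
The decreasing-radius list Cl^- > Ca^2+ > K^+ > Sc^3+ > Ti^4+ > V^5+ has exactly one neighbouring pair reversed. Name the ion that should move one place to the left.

Scanning neighbour by neighbour, only Ca^2+/K^+ violates a trend: Ca^2+ and K^+ share 18 electrons; the higher nuclear charge on Ca (Z=20) contracts it more, so Ca^2+ < K^+. That makes K^+ the one sitting a position late relative to where it belongs.

K^+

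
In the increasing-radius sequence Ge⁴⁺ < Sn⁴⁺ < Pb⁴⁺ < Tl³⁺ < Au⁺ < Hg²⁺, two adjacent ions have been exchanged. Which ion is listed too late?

Hg²⁺

Check each adjacent pair. Au⁺ and Hg²⁺ are reversed: both have 78 electrons but Z(Hg)=80 > Z(Au)=79, so Hg²⁺ should be the smaller of the two. No other neighbouring pair contradicts the periodic trends, so Hg²⁺ is the ion listed too late.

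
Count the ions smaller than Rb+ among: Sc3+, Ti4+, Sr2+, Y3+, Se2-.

Work out protons and electrons: Ti4+ (Z=22, 18 e⁻), Sc3+ (Z=21, 18 e⁻), Y3+ (Z=39, 36 e⁻), Sr2+ (Z=38, 36 e⁻), Rb+ (Z=37, 36 e⁻), Se2- (Z=34, 36 e⁻). Ti4+ < Sc3+ (isoelectronic, higher Z=22 is smaller); Sc3+ < Y3+ (same group, period 4 vs 5); Y3+ < Sr2+ (both 36 e⁻, Z=39>38); Sr2+ < Rb+ (both 36 e⁻, Z=38>37); Rb+ < Se2- (isoelectronic, higher Z=37 is smaller).
Placing each against Rb+: smaller — Ti4+, Sc3+, Y3+, Sr2+; larger — Se2-. So 4 are smaller.

4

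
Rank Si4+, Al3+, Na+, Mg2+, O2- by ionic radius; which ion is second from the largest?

These species are isoelectronic with 10 electrons. The only difference is the number of protons: Si4+ (Z=14), Al3+ (Z=13), Mg2+ (Z=12), Na+ (Z=11), O2- (Z=8). The strongest nuclear pull (Si4+) gives the smallest ion.
That gives Si4+ < Al3+ < Mg2+ < Na+ < O2-. From the largest end, number 2 is Na+.

Na+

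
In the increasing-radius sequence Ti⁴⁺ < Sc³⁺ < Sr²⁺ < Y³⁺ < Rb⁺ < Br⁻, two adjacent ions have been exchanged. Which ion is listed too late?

Y³⁺

Check each adjacent pair. Sr²⁺ and Y³⁺ are reversed: they are isoelectronic (36 e⁻) and Y has more protons than Sr (39 vs 38), making Y³⁺ smaller. No other neighbouring pair contradicts the periodic trends, so Y³⁺ is the ion listed too late.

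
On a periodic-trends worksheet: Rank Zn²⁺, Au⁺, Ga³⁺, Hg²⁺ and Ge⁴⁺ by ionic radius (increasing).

Ge⁴⁺ < Ga³⁺ < Zn²⁺ < Hg²⁺ < Au⁺

Tabulating Z and e⁻: Ge⁴⁺ has 28 e⁻ (Z=32), Ga³⁺ has 28 e⁻ (Z=31), Zn²⁺ has 28 e⁻ (Z=30), Hg²⁺ has 78 e⁻ (Z=80), Au⁺ has 78 e⁻ (Z=79). Ge⁴⁺ < Ga³⁺ (isoelectronic, higher Z=32 is smaller); Ga³⁺ < Zn²⁺ (both 28 e⁻, Z=31>30); Zn²⁺ < Hg²⁺ (same group, 2 shells fewer); Hg²⁺ < Au⁺ (isoelectronic, higher Z=80 is smaller).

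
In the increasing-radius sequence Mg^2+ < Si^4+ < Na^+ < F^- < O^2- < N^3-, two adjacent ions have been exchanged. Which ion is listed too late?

Si^4+

Scanning neighbour by neighbour, only Mg^2+/Si^4+ violates a trend: Si^4+ and Mg^2+ share 10 electrons; the higher nuclear charge on Si (Z=14) contracts it more, so Si^4+ < Mg^2+. That makes Si^4+ the one sitting a position late relative to where it belongs.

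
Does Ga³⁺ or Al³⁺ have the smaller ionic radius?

Same group, same charge. Going down the group adds an extra shell of electrons, so the ion gets larger: Al³⁺ is highest in the group and smallest.

Al³⁺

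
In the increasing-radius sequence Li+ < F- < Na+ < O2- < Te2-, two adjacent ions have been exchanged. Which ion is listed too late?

Na+

The pair F-, Na+ is the wrong way round — they are isoelectronic (10 e⁻) and Na has more protons than F (11 vs 9), making Na+ smaller. All other adjacent pairs agree with periodic trends, so Na+ is the misplaced ion.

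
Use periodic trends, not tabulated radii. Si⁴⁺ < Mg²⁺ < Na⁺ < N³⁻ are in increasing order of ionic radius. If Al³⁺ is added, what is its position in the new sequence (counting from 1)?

These species are isoelectronic with 10 electrons. The only difference is the number of protons: Si⁴⁺ (Z=14), Al³⁺ (Z=13), Mg²⁺ (Z=12), Na⁺ (Z=11), N³⁻ (Z=7). The strongest nuclear pull (Si⁴⁺) gives the smallest ion.
Putting Al³⁺ in gives Si⁴⁺ < Al³⁺ < Mg²⁺ < Na⁺ < N³⁻; it lands at slot 2.

2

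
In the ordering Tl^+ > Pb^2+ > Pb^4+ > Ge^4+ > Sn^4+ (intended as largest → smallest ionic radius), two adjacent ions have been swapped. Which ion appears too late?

Sn^4+

Scanning neighbour by neighbour, only Ge^4+/Sn^4+ violates a trend: Ge^4+ and Sn^4+ are in one column with the same charge; the lighter period-4 ion has one fewer shell and is smaller. That makes Sn^4+ the one sitting a position late relative to where it belongs.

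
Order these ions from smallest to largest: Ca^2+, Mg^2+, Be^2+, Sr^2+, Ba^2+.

Be^2+ < Mg^2+ < Ca^2+ < Sr^2+ < Ba^2+

These ions sit in one column with identical charge. Each step down the periodic table adds a principal shell, increasing the radius.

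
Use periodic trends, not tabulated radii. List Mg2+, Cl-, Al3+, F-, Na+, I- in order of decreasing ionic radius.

I- > Cl- > F- > Na+ > Mg2+ > Al3+

Electron counts and nuclear charges: Al3+ has 10 e⁻ (Z=13), Mg2+ has 10 e⁻ (Z=12), Na+ has 10 e⁻ (Z=11), F- has 10 e⁻ (Z=9), Cl- has 18 e⁻ (Z=17), I- has 54 e⁻ (Z=53). Al3+ < Mg2+ (both 10 e⁻, Z=13>12); Mg2+ < Na+ (both 10 e⁻, Z=12>11); Na+ < F- (isoelectronic, higher Z=11 is smaller); F- < Cl- (same group, period 2 vs 3); Cl- < I- (same group, 2 shells fewer).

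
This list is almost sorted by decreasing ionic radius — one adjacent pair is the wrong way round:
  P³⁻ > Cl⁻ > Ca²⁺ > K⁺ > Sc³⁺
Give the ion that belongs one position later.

Scanning neighbour by neighbour, only Ca²⁺/K⁺ violates a trend: both have 18 electrons but Z(Ca)=20 > Z(K)=19, so Ca²⁺ should be the smaller of the two. That makes Ca²⁺ the one sitting a position early relative to where it belongs.

Ca²⁺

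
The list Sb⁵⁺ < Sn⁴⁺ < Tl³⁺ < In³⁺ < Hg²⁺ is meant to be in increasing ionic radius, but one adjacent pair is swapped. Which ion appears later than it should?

In³⁺

Scanning neighbour by neighbour, only Tl³⁺/In³⁺ violates a trend: In³⁺ and Tl³⁺ are in one column with the same charge; the lighter period-5 ion has one fewer shell and is smaller. That makes In³⁺ the one sitting a position late relative to where it belongs.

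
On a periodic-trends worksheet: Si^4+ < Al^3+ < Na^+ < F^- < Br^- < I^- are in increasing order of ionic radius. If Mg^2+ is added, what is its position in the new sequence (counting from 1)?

3

First list Z and electron count for each: Si^4+: 10 e⁻, Z=14, Al^3+: 10 e⁻, Z=13, Mg^2+: 10 e⁻, Z=12, Na^+: 10 e⁻, Z=11, F^-: 10 e⁻, Z=9, Br^-: 36 e⁻, Z=35, I^-: 54 e⁻, Z=53. Si^4+ < Al^3+ (both 10 e⁻, Z=14>13); Al^3+ < Mg^2+ (isoelectronic, higher Z=13 is smaller); Mg^2+ < Na^+ (isoelectronic, higher Z=12 is smaller); Na^+ < F^- (isoelectronic, higher Z=11 is smaller); F^- < Br^- (same group, period 2 vs 4); Br^- < I^- (same group, 1 shell fewer).
With Mg^2+ included the full order is Si^4+ < Al^3+ < Mg^2+ < Na^+ < F^- < Br^- < I^-, so it takes position 3.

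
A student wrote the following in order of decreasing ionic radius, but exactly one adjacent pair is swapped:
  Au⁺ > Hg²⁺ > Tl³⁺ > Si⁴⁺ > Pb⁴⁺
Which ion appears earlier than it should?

The pair Si⁴⁺, Pb⁴⁺ is the wrong way round — same group and charge — period 3 sits above period 6, so Si⁴⁺ is smaller. All other adjacent pairs agree with periodic trends, so Si⁴⁺ is the misplaced ion.

Si⁴⁺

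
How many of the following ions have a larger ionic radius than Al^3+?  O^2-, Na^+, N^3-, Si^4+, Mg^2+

4

Each ion has 10 electrons. The ranking follows nuclear charge in reverse — greater Z gives a smaller radius. Si^4+ (Z=14), Al^3+ (Z=13), Mg^2+ (Z=12), Na^+ (Z=11), O^2- (Z=8), N^3- (Z=7).
Relative to Al^3+, the ions that are larger are Mg^2+, Na^+, O^2-, N^3-. That's 4.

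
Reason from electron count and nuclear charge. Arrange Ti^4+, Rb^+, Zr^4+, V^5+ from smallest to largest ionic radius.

V^5+ (Z=23, 18 e⁻), Ti^4+ (Z=22, 18 e⁻), Zr^4+ (Z=40, 36 e⁻), Rb^+ (Z=37, 36 e⁻). V^5+ < Ti^4+ (both 18 e⁻, Z=23>22); Ti^4+ < Zr^4+ (same group, period 4 vs 5); Zr^4+ < Rb^+ (isoelectronic, higher Z=40 is smaller).

V^5+ < Ti^4+ < Zr^4+ < Rb^+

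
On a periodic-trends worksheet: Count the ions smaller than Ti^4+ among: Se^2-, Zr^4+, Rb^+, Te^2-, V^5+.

1

V^5+ (Z=23, 18 e⁻), Ti^4+ (Z=22, 18 e⁻), Zr^4+ (Z=40, 36 e⁻), Rb^+ (Z=37, 36 e⁻), Se^2- (Z=34, 36 e⁻), Te^2- (Z=52, 54 e⁻). V^5+ < Ti^4+ (isoelectronic, higher Z=23 is smaller); Ti^4+ < Zr^4+ (same group, period 4 vs 5); Zr^4+ < Rb^+ (both 36 e⁻, Z=40>37); Rb^+ < Se^2- (isoelectronic, higher Z=37 is smaller); Se^2- < Te^2- (same group, period 4 vs 5).
Ordering all of them (including Ti^4+) by radius gives V^5+ < Ti^4+ < Zr^4+ < Rb^+ < Se^2- < Te^2-. So 1 is smaller.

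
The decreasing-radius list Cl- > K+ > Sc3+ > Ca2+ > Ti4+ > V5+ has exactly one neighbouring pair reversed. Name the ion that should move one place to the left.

Ca2+

Scanning neighbour by neighbour, only Sc3+/Ca2+ violates a trend: they are isoelectronic (18 e⁻) and Sc has more protons than Ca (21 vs 20), making Sc3+ smaller. That makes Ca2+ the one sitting a position late relative to where it belongs.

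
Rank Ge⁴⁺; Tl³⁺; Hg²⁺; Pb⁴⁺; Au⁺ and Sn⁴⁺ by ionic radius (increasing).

Tabulating Z and e⁻: Ge⁴⁺ has 28 e⁻ (Z=32), Sn⁴⁺ has 46 e⁻ (Z=50), Pb⁴⁺ has 78 e⁻ (Z=82), Tl³⁺ has 78 e⁻ (Z=81), Hg²⁺ has 78 e⁻ (Z=80), Au⁺ has 78 e⁻ (Z=79). Ge⁴⁺ < Sn⁴⁺ (same group, period 4 vs 5); Sn⁴⁺ < Pb⁴⁺ (same group, 1 shell fewer); Pb⁴⁺ < Tl³⁺ (both 78 e⁻, Z=82>81); Tl³⁺ < Hg²⁺ (isoelectronic, higher Z=81 is smaller); Hg²⁺ < Au⁺ (both 78 e⁻, Z=80>79).

Ge⁴⁺ < Sn⁴⁺ < Pb⁴⁺ < Tl³⁺ < Hg²⁺ < Au⁺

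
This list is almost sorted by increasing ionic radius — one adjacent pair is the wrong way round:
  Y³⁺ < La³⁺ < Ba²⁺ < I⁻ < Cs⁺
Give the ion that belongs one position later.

I⁻

The pair I⁻, Cs⁺ is the wrong way round — they are isoelectronic (54 e⁻) and Cs has more protons than I (55 vs 53), making Cs⁺ smaller. All other adjacent pairs agree with periodic trends, so I⁻ is the misplaced ion.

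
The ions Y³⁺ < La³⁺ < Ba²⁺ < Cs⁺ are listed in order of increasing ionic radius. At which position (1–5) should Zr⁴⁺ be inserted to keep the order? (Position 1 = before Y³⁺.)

1

Tabulating Z and e⁻: Zr⁴⁺ has 36 e⁻ (Z=40), Y³⁺ has 36 e⁻ (Z=39), La³⁺ has 54 e⁻ (Z=57), Ba²⁺ has 54 e⁻ (Z=56), Cs⁺ has 54 e⁻ (Z=55). Zr⁴⁺ < Y³⁺ (both 36 e⁻, Z=40>39); Y³⁺ < La³⁺ (same group, 1 shell fewer); La³⁺ < Ba²⁺ (both 54 e⁻, Z=57>56); Ba²⁺ < Cs⁺ (isoelectronic, higher Z=56 is smaller).
The complete sequence is Zr⁴⁺ < Y³⁺ < La³⁺ < Ba²⁺ < Cs⁺. Zr⁴⁺ sits at position 1.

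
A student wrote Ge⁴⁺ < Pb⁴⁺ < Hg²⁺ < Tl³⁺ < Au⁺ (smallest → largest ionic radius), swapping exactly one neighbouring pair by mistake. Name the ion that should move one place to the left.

Compare adjacent ions: both have 78 electrons but Z(Tl)=81 > Z(Hg)=80, so Tl³⁺ should be the smaller of the two — yet in this increasing list Hg²⁺ sits before Tl³⁺. Nothing else is reversed, so Tl³⁺ should move one place to the left.

Tl³⁺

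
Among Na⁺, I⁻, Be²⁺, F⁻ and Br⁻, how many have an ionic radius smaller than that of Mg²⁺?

Be²⁺ (Z=4, 2 e⁻), Mg²⁺ (Z=12, 10 e⁻), Na⁺ (Z=11, 10 e⁻), F⁻ (Z=9, 10 e⁻), Br⁻ (Z=35, 36 e⁻), I⁻ (Z=53, 54 e⁻). Be²⁺ < Mg²⁺ (same group, 1 shell fewer); Mg²⁺ < Na⁺ (both 10 e⁻, Z=12>11); Na⁺ < F⁻ (isoelectronic, higher Z=11 is smaller); F⁻ < Br⁻ (same group, period 2 vs 4); Br⁻ < I⁻ (same group, period 4 vs 5).
Relative to Mg²⁺, the ions that are smaller are Be²⁺. Count: 1.

1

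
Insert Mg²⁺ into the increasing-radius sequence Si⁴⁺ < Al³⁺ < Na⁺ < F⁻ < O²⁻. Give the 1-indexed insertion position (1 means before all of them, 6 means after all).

3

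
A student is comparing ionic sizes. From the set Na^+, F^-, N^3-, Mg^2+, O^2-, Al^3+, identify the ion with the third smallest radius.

Na^+

All of these have 10 electrons (isoelectronic). With the same electron cloud, the ion with the most protons pulls it in tightest. Nuclear charges: Al^3+ (Z=13), Mg^2+ (Z=12), Na^+ (Z=11), F^- (Z=9), O^2- (Z=8), N^3- (Z=7). Highest Z is smallest.
That gives Al^3+ < Mg^2+ < Na^+ < F^- < O^2- < N^3-. From the smallest end, number 3 is Na^+.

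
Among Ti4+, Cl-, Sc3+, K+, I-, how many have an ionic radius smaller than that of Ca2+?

2

Work out protons and electrons: Ti4+ (Z=22, 18 e⁻), Sc3+ (Z=21, 18 e⁻), Ca2+ (Z=20, 18 e⁻), K+ (Z=19, 18 e⁻), Cl- (Z=17, 18 e⁻), I- (Z=53, 54 e⁻). Ti4+ < Sc3+ (isoelectronic, higher Z=22 is smaller); Sc3+ < Ca2+ (isoelectronic, higher Z=21 is smaller); Ca2+ < K+ (isoelectronic, higher Z=20 is smaller); K+ < Cl- (isoelectronic, higher Z=19 is smaller); Cl- < I- (same group, 2 shells fewer).
Overall: Ti4+ < Sc3+ < Ca2+ < K+ < Cl- < I-. Ca2+ has 2 below it and 3 above. Count: 2.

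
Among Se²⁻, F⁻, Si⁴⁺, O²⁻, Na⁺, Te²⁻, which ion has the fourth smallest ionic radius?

O²⁻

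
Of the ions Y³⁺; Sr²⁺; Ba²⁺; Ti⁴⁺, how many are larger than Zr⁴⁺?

3

Tabulating Z and e⁻: Ti⁴⁺: 18 e⁻, Z=22, Zr⁴⁺: 36 e⁻, Z=40, Y³⁺: 36 e⁻, Z=39, Sr²⁺: 36 e⁻, Z=38, Ba²⁺: 54 e⁻, Z=56. Ti⁴⁺ < Zr⁴⁺ (same group, period 4 vs 5); Zr⁴⁺ < Y³⁺ (both 36 e⁻, Z=40>39); Y³⁺ < Sr²⁺ (isoelectronic, higher Z=39 is smaller); Sr²⁺ < Ba²⁺ (same group, 1 shell fewer).
Ordering all of them (including Zr⁴⁺) by radius gives Ti⁴⁺ < Zr⁴⁺ < Y³⁺ < Sr²⁺ < Ba²⁺. That's 3.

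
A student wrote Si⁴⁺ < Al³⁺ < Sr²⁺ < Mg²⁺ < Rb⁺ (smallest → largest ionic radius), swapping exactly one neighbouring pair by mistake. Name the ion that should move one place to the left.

Mg²⁺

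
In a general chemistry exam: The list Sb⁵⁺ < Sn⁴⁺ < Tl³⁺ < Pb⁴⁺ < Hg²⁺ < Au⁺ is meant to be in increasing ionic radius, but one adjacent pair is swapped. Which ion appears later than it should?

Pb⁴⁺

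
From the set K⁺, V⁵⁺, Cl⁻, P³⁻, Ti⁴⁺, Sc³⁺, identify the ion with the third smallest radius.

All of these have 18 electrons (isoelectronic). With the same electron cloud, the ion with the most protons pulls it in tightest. Nuclear charges: V⁵⁺ (Z=23), Ti⁴⁺ (Z=22), Sc³⁺ (Z=21), K⁺ (Z=19), Cl⁻ (Z=17), P³⁻ (Z=15). Highest Z is smallest.
Full ascending order: V⁵⁺ < Ti⁴⁺ < Sc³⁺ < K⁺ < Cl⁻ < P³⁻. Counting from the smallest, position 3 is Sc³⁺.

Sc³⁺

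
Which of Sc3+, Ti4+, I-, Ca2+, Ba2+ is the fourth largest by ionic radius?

Sc3+

Ti4+: 18 e⁻, Z=22, Sc3+: 18 e⁻, Z=21, Ca2+: 18 e⁻, Z=20, Ba2+: 54 e⁻, Z=56, I-: 54 e⁻, Z=53. Ti4+ < Sc3+ (both 18 e⁻, Z=22>21); Sc3+ < Ca2+ (both 18 e⁻, Z=21>20); Ca2+ < Ba2+ (same group, 2 shells fewer); Ba2+ < I- (isoelectronic, higher Z=56 is smaller).
That gives Ti4+ < Sc3+ < Ca2+ < Ba2+ < I-. From the largest end, number 4 is Sc3+.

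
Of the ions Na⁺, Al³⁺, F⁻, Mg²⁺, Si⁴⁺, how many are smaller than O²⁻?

These species are isoelectronic with 10 electrons. The only difference is the number of protons: Si⁴⁺ (Z=14), Al³⁺ (Z=13), Mg²⁺ (Z=12), Na⁺ (Z=11), F⁻ (Z=9), O²⁻ (Z=8). The strongest nuclear pull (Si⁴⁺) gives the smallest ion.
Placing each against O²⁻: smaller — Si⁴⁺, Al³⁺, Mg²⁺, Na⁺, F⁻; larger — none. That's 5.

5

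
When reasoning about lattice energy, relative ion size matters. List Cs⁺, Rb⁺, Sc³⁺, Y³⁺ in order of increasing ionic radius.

Sc³⁺ < Y³⁺ < Rb⁺ < Cs⁺

Tabulating Z and e⁻: Sc³⁺ (Z=21, 18 e⁻), Y³⁺ (Z=39, 36 e⁻), Rb⁺ (Z=37, 36 e⁻), Cs⁺ (Z=55, 54 e⁻). Sc³⁺ < Y³⁺ (same group, period 4 vs 5); Y³⁺ < Rb⁺ (both 36 e⁻, Z=39>37); Rb⁺ < Cs⁺ (same group, 1 shell fewer).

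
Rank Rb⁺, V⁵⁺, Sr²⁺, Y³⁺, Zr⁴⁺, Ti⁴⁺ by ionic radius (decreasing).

Rb⁺ > Sr²⁺ > Y³⁺ > Zr⁴⁺ > Ti⁴⁺ > V⁵⁺

V⁵⁺: 18 e⁻, Z=23, Ti⁴⁺: 18 e⁻, Z=22, Zr⁴⁺: 36 e⁻, Z=40, Y³⁺: 36 e⁻, Z=39, Sr²⁺: 36 e⁻, Z=38, Rb⁺: 36 e⁻, Z=37. V⁵⁺ < Ti⁴⁺ (isoelectronic, higher Z=23 is smaller); Ti⁴⁺ < Zr⁴⁺ (same group, 1 shell fewer); Zr⁴⁺ < Y³⁺ (both 36 e⁻, Z=40>39); Y³⁺ < Sr²⁺ (both 36 e⁻, Z=39>38); Sr²⁺ < Rb⁺ (both 36 e⁻, Z=38>37).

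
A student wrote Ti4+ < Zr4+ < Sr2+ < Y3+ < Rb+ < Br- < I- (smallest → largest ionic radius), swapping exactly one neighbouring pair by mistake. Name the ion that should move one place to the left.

Y3+

Check each adjacent pair. Sr2+ and Y3+ are reversed: both have 36 electrons but Z(Y)=39 > Z(Sr)=38, so Y3+ should be the smaller of the two. No other neighbouring pair contradicts the periodic trends, so Y3+ is the ion listed too late.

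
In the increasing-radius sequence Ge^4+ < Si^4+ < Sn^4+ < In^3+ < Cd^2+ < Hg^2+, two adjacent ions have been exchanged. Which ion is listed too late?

Si^4+

Scanning neighbour by neighbour, only Ge^4+/Si^4+ violates a trend: same group and charge — period 3 sits above period 4, so Si^4+ is smaller. That makes Si^4+ the one sitting a position late relative to where it belongs.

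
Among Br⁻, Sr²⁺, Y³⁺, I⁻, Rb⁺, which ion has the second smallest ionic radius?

Work out protons and electrons: Y³⁺: 36 e⁻, Z=39, Sr²⁺: 36 e⁻, Z=38, Rb⁺: 36 e⁻, Z=37, Br⁻: 36 e⁻, Z=35, I⁻: 54 e⁻, Z=53. Y³⁺ < Sr²⁺ (isoelectronic, higher Z=39 is smaller); Sr²⁺ < Rb⁺ (isoelectronic, higher Z=38 is smaller); Rb⁺ < Br⁻ (isoelectronic, higher Z=37 is smaller); Br⁻ < I⁻ (same group, 1 shell fewer).
So the order is Y³⁺ < Sr²⁺ < Rb⁺ < Br⁻ < I⁻; the 2nd-smallest ion is Sr²⁺.

Sr²⁺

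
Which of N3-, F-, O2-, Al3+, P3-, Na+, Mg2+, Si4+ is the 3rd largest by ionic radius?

O2-

Si4+: 10 e⁻, Z=14, Al3+: 10 e⁻, Z=13, Mg2+: 10 e⁻, Z=12, Na+: 10 e⁻, Z=11, F-: 10 e⁻, Z=9, O2-: 10 e⁻, Z=8, N3-: 10 e⁻, Z=7, P3-: 18 e⁻, Z=15. Si4+ < Al3+ (both 10 e⁻, Z=14>13); Al3+ < Mg2+ (isoelectronic, higher Z=13 is smaller); Mg2+ < Na+ (isoelectronic, higher Z=12 is smaller); Na+ < F- (isoelectronic, higher Z=11 is smaller); F- < O2- (isoelectronic, higher Z=9 is smaller); O2- < N3- (isoelectronic, higher Z=8 is smaller); N3- < P3- (same group, 1 shell fewer).
Ordering: Si4+ < Al3+ < Mg2+ < Na+ < F- < O2- < N3- < P3-. The 3rd largest is O2-.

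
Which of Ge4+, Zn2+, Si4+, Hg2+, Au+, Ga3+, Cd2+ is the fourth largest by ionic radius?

Zn2+

Si4+ (Z=14, 10 e⁻), Ge4+ (Z=32, 28 e⁻), Ga3+ (Z=31, 28 e⁻), Zn2+ (Z=30, 28 e⁻), Cd2+ (Z=48, 46 e⁻), Hg2+ (Z=80, 78 e⁻), Au+ (Z=79, 78 e⁻). Si4+ < Ge4+ (same group, period 3 vs 4); Ge4+ < Ga3+ (isoelectronic, higher Z=32 is smaller); Ga3+ < Zn2+ (both 28 e⁻, Z=31>30); Zn2+ < Cd2+ (same group, period 4 vs 5); Cd2+ < Hg2+ (same group, period 5 vs 6); Hg2+ < Au+ (isoelectronic, higher Z=80 is smaller).
That gives Si4+ < Ge4+ < Ga3+ < Zn2+ < Cd2+ < Hg2+ < Au+. From the largest end, number 4 is Zn2+.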